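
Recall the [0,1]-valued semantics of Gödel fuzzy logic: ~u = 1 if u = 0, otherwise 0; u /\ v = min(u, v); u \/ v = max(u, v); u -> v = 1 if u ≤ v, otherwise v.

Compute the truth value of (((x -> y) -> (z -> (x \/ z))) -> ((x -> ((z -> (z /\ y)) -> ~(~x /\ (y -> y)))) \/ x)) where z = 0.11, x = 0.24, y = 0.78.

1.00

(x -> y): 0.24 ≤ 0.78, so result = 1
(x \/ z) = max(0.24, 0.11) = 0.24
(z -> (x \/ z)): 0.11 ≤ 0.24, so result = 1
((x -> y) -> (z -> (x \/ z))): 1 ≤ 1, so result = 1
(z /\ y) = min(0.11, 0.78) = 0.11
(z -> (z /\ y)): 0.11 ≤ 0.11, so result = 1
~x: Gödel ¬ of 0.24 = 0 (operand ≠ 0)
(y -> y): 0.78 ≤ 0.78, so result = 1
(~x /\ (y -> y)) = min(0, 1) = 0
~(~x /\ (y -> y)): Gödel ¬ of 0 = 1 (operand is 0)
((z -> (z /\ y)) -> ~(~x /\ (y -> y))): 1 ≤ 1, so result = 1
(x -> ((z -> (z /\ y)) -> ~(~x /\ (y -> y)))): 0.24 ≤ 1, so result = 1
((x -> ((z -> (z /\ y)) -> ~(~x /\ (y -> y)))) \/ x) = max(1, 0.24) = 1
(((x -> y) -> (z -> (x \/ z))) -> ((x -> ((z -> (z /\ y)) -> ~(~x /\ (y -> y)))) \/ x)): 1 ≤ 1, so result = 1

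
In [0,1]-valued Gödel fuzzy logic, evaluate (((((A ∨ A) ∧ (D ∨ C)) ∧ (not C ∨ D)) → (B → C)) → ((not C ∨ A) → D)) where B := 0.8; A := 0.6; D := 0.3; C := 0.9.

0.30

(A ∨ A) = max(0.6, 0.6) = 0.6
(D ∨ C) = max(0.3, 0.9) = 0.9
((A ∨ A) ∧ (D ∨ C)) = min(0.6, 0.9) = 0.6
not C: Gödel ¬ of 0.9 = 0 (operand ≠ 0)
(not C ∨ D) = max(0, 0.3) = 0.3
(((A ∨ A) ∧ (D ∨ C)) ∧ (not C ∨ D)) = min(0.6, 0.3) = 0.3
(B → C): 0.8 ≤ 0.9, so result = 1
((((A ∨ A) ∧ (D ∨ C)) ∧ (not C ∨ D)) → (B → C)): 0.3 ≤ 1, so result = 1
not C: Gödel ¬ of 0.9 = 0 (operand ≠ 0)
(not C ∨ A) = max(0, 0.6) = 0.6
((not C ∨ A) → D): 0.6 > 0.3, so result = 0.3
(((((A ∨ A) ∧ (D ∨ C)) ∧ (not C ∨ D)) → (B → C)) → ((not C ∨ A) → D)): 1 > 0.3, so result = 0.3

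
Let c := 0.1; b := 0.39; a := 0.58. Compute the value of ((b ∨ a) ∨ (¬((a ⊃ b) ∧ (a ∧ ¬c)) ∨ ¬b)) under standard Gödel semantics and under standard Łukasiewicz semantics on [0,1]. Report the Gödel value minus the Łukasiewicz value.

0.39

Gödel evaluation:
  (b ∨ a) = max(0.39, 0.58) = 0.58
  (a ⊃ b): 0.58 > 0.39, so result = 0.39
  ¬c: Gödel ¬ of 0.1 = 0 (operand ≠ 0)
  (a ∧ ¬c) = min(0.58, 0) = 0
  ((a ⊃ b) ∧ (a ∧ ¬c)) = min(0.39, 0) = 0
  ¬((a ⊃ b) ∧ (a ∧ ¬c)): Gödel ¬ of 0 = 1 (operand is 0)
  ¬b: Gödel ¬ of 0.39 = 0 (operand ≠ 0)
  (¬((a ⊃ b) ∧ (a ∧ ¬c)) ∨ ¬b) = max(1, 0) = 1
  ((b ∨ a) ∨ (¬((a ⊃ b) ∧ (a ∧ ¬c)) ∨ ¬b)) = max(0.58, 1) = 1
  Gödel value = 1
Łukasiewicz evaluation:
  (b ∨ a) = max(0.39, 0.58) = 0.58
  (a ⊃ b): min(1, 1 − 0.58 + 0.39) = 0.81
  ¬c: Łukasiewicz ¬ gives 1 − 0.1 = 0.9
  (a ∧ ¬c) = min(0.58, 0.9) = 0.58
  ((a ⊃ b) ∧ (a ∧ ¬c)) = min(0.81, 0.58) = 0.58
  ¬((a ⊃ b) ∧ (a ∧ ¬c)): Łukasiewicz ¬ gives 1 − 0.58 = 0.42
  ¬b: Łukasiewicz ¬ gives 1 − 0.39 = 0.61
  (¬((a ⊃ b) ∧ (a ∧ ¬c)) ∨ ¬b) = max(0.42, 0.61) = 0.61
  ((b ∨ a) ∨ (¬((a ⊃ b) ∧ (a ∧ ¬c)) ∨ ¬b)) = max(0.58, 0.61) = 0.61
  Łukasiewicz value = 0.61
Difference: 1 − 0.61 = 0.39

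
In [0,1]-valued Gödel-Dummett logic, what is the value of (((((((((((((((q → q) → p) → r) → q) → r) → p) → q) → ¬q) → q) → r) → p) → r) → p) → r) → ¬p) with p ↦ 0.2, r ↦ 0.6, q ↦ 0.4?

(q → q): 0.4 ≤ 0.4, so result = 1
((q → q) → p): 1 > 0.2, so result = 0.2
(((q → q) → p) → r): 0.2 ≤ 0.6, so result = 1
((((q → q) → p) → r) → q): 1 > 0.4, so result = 0.4
(((((q → q) → p) → r) → q) → r): 0.4 ≤ 0.6, so result = 1
((((((q → q) → p) → r) → q) → r) → p): 1 > 0.2, so result = 0.2
(((((((q → q) → p) → r) → q) → r) → p) → q): 0.2 ≤ 0.4, so result = 1
¬q: Gödel ¬ of 0.4 = 0 (operand ≠ 0)
((((((((q → q) → p) → r) → q) → r) → p) → q) → ¬q): 1 > 0, so result = 0
(((((((((q → q) → p) → r) → q) → r) → p) → q) → ¬q) → q): 0 ≤ 0.4, so result = 1
((((((((((q → q) → p) → r) → q) → r) → p) → q) → ¬q) → q) → r): 1 > 0.6, so result = 0.6
(((((((((((q → q) → p) → r) → q) → r) → p) → q) → ¬q) → q) → r) → p): 0.6 > 0.2, so result = 0.2
((((((((((((q → q) → p) → r) → q) → r) → p) → q) → ¬q) → q) → r) → p) → r): 0.2 ≤ 0.6, so result = 1
(((((((((((((q → q) → p) → r) → q) → r) → p) → q) → ¬q) → q) → r) → p) → r) → p): 1 > 0.2, so result = 0.2
((((((((((((((q → q) → p) → r) → q) → r) → p) → q) → ¬q) → q) → r) → p) → r) → p) → r): 0.2 ≤ 0.6, so result = 1
¬p: Gödel ¬ of 0.2 = 0 (operand ≠ 0)
(((((((((((((((q → q) → p) → r) → q) → r) → p) → q) → ¬q) → q) → r) → p) → r) → p) → r) → ¬p): 1 > 0, so result = 0

0.00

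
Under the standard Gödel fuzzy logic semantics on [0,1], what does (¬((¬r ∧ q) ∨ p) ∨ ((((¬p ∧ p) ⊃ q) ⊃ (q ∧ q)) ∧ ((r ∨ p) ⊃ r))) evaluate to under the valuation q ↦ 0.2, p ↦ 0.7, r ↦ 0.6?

¬r: Gödel ¬ of 0.6 = 0 (operand ≠ 0)
(¬r ∧ q) = min(0, 0.2) = 0
((¬r ∧ q) ∨ p) = max(0, 0.7) = 0.7
¬((¬r ∧ q) ∨ p): Gödel ¬ of 0.7 = 0 (operand ≠ 0)
¬p: Gödel ¬ of 0.7 = 0 (operand ≠ 0)
(¬p ∧ p) = min(0, 0.7) = 0
((¬p ∧ p) ⊃ q): 0 ≤ 0.2, so result = 1
(q ∧ q) = min(0.2, 0.2) = 0.2
(((¬p ∧ p) ⊃ q) ⊃ (q ∧ q)): 1 > 0.2, so result = 0.2
(r ∨ p) = max(0.6, 0.7) = 0.7
((r ∨ p) ⊃ r): 0.7 > 0.6, so result = 0.6
((((¬p ∧ p) ⊃ q) ⊃ (q ∧ q)) ∧ ((r ∨ p) ⊃ r)) = min(0.2, 0.6) = 0.2
(¬((¬r ∧ q) ∨ p) ∨ ((((¬p ∧ p) ⊃ q) ⊃ (q ∧ q)) ∧ ((r ∨ p) ⊃ r))) = max(0, 0.2) = 0.2

0.20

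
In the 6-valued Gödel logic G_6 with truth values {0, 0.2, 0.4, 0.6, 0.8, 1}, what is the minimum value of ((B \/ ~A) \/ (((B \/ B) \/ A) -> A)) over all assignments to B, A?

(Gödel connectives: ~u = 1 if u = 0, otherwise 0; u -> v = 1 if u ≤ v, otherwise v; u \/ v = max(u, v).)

0.40

The minimum is attained at B = 0.4, A = 0.2:
  ~A: Gödel ¬ of 0.2 = 0 (operand ≠ 0)
  (B \/ ~A) = max(0.4, 0) = 0.4
  (B \/ B) = max(0.4, 0.4) = 0.4
  ((B \/ B) \/ A) = max(0.4, 0.2) = 0.4
  (((B \/ B) \/ A) -> A): 0.4 > 0.2, so result = 0.2
  ((B \/ ~A) \/ (((B \/ B) \/ A) -> A)) = max(0.4, 0.2) = 0.4
Checking all 36 assignments confirms none give a value below 0.40.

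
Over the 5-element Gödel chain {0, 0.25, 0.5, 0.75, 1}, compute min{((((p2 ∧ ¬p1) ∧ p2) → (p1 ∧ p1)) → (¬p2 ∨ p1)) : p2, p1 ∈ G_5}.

0.25

The minimum is attained at p2 = 0.25, p1 = 0.25:
  ¬p1: Gödel ¬ of 0.25 = 0 (operand ≠ 0)
  (p2 ∧ ¬p1) = min(0.25, 0) = 0
  ((p2 ∧ ¬p1) ∧ p2) = min(0, 0.25) = 0
  (p1 ∧ p1) = min(0.25, 0.25) = 0.25
  (((p2 ∧ ¬p1) ∧ p2) → (p1 ∧ p1)): 0 ≤ 0.25, so result = 1
  ¬p2: Gödel ¬ of 0.25 = 0 (operand ≠ 0)
  (¬p2 ∨ p1) = max(0, 0.25) = 0.25
  ((((p2 ∧ ¬p1) ∧ p2) → (p1 ∧ p1)) → (¬p2 ∨ p1)): 1 > 0.25, so result = 0.25
Checking all 25 assignments confirms none give a value below 0.25.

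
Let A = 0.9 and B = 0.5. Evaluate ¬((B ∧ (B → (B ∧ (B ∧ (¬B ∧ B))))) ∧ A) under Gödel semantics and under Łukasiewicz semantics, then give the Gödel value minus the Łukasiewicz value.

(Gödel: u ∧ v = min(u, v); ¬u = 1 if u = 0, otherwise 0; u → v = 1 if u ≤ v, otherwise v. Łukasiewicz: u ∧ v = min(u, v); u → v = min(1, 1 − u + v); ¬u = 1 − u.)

Gödel evaluation:
  ¬B: Gödel ¬ of 0.5 = 0 (operand ≠ 0)
  (¬B ∧ B) = min(0, 0.5) = 0
  (B ∧ (¬B ∧ B)) = min(0.5, 0) = 0
  (B ∧ (B ∧ (¬B ∧ B))) = min(0.5, 0) = 0
  (B → (B ∧ (B ∧ (¬B ∧ B)))): 0.5 > 0, so result = 0
  (B ∧ (B → (B ∧ (B ∧ (¬B ∧ B))))) = min(0.5, 0) = 0
  ((B ∧ (B → (B ∧ (B ∧ (¬B ∧ B))))) ∧ A) = min(0, 0.9) = 0
  ¬((B ∧ (B → (B ∧ (B ∧ (¬B ∧ B))))) ∧ A): Gödel ¬ of 0 = 1 (operand is 0)
  Gödel value = 1
Łukasiewicz evaluation:
  ¬B: Łukasiewicz ¬ gives 1 − 0.5 = 0.5
  (¬B ∧ B) = min(0.5, 0.5) = 0.5
  (B ∧ (¬B ∧ B)) = min(0.5, 0.5) = 0.5
  (B ∧ (B ∧ (¬B ∧ B))) = min(0.5, 0.5) = 0.5
  (B → (B ∧ (B ∧ (¬B ∧ B)))): min(1, 1 − 0.5 + 0.5) = 1
  (B ∧ (B → (B ∧ (B ∧ (¬B ∧ B))))) = min(0.5, 1) = 0.5
  ((B ∧ (B → (B ∧ (B ∧ (¬B ∧ B))))) ∧ A) = min(0.5, 0.9) = 0.5
  ¬((B ∧ (B → (B ∧ (B ∧ (¬B ∧ B))))) ∧ A): Łukasiewicz ¬ gives 1 − 0.5 = 0.5
  Łukasiewicz value = 0.5
Difference: 1 − 0.5 = 0.50

0.50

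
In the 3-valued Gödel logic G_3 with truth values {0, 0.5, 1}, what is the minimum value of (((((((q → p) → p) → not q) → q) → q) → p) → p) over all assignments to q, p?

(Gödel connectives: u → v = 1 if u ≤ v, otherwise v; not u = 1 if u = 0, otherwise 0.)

The minimum is attained at q = 0.5, p = 0.5:
  (q → p): 0.5 ≤ 0.5, so result = 1
  ((q → p) → p): 1 > 0.5, so result = 0.5
  not q: Gödel ¬ of 0.5 = 0 (operand ≠ 0)
  (((q → p) → p) → not q): 0.5 > 0, so result = 0
  ((((q → p) → p) → not q) → q): 0 ≤ 0.5, so result = 1
  (((((q → p) → p) → not q) → q) → q): 1 > 0.5, so result = 0.5
  ((((((q → p) → p) → not q) → q) → q) → p): 0.5 ≤ 0.5, so result = 1
  (((((((q → p) → p) → not q) → q) → q) → p) → p): 1 > 0.5, so result = 0.5
Checking all 9 assignments confirms none give a value below 0.50.

0.50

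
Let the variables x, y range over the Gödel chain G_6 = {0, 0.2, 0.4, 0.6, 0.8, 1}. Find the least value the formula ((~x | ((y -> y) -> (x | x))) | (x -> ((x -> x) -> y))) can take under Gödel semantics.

0.20

The minimum is attained at x = 0.2, y = 0:
  ~x: Gödel ¬ of 0.2 = 0 (operand ≠ 0)
  (y -> y): 0 ≤ 0, so result = 1
  (x | x) = max(0.2, 0.2) = 0.2
  ((y -> y) -> (x | x)): 1 > 0.2, so result = 0.2
  (~x | ((y -> y) -> (x | x))) = max(0, 0.2) = 0.2
  (x -> x): 0.2 ≤ 0.2, so result = 1
  ((x -> x) -> y): 1 > 0, so result = 0
  (x -> ((x -> x) -> y)): 0.2 > 0, so result = 0
  ((~x | ((y -> y) -> (x | x))) | (x -> ((x -> x) -> y))) = max(0.2, 0) = 0.2
Checking all 36 assignments confirms none give a value below 0.20.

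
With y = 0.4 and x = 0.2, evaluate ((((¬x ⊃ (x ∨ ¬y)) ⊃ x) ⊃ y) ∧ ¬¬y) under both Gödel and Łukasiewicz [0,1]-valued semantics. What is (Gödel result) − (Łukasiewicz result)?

0.60

Gödel evaluation:
  ¬x: Gödel ¬ of 0.2 = 0 (operand ≠ 0)
  ¬y: Gödel ¬ of 0.4 = 0 (operand ≠ 0)
  (x ∨ ¬y) = max(0.2, 0) = 0.2
  (¬x ⊃ (x ∨ ¬y)): 0 ≤ 0.2, so result = 1
  ((¬x ⊃ (x ∨ ¬y)) ⊃ x): 1 > 0.2, so result = 0.2
  (((¬x ⊃ (x ∨ ¬y)) ⊃ x) ⊃ y): 0.2 ≤ 0.4, so result = 1
  ¬y: Gödel ¬ of 0.4 = 0 (operand ≠ 0)
  ¬¬y: Gödel ¬ of 0 = 1 (operand is 0)
  ((((¬x ⊃ (x ∨ ¬y)) ⊃ x) ⊃ y) ∧ ¬¬y) = min(1, 1) = 1
  Gödel value = 1
Łukasiewicz evaluation:
  ¬x: Łukasiewicz ¬ gives 1 − 0.2 = 0.8
  ¬y: Łukasiewicz ¬ gives 1 − 0.4 = 0.6
  (x ∨ ¬y) = max(0.2, 0.6) = 0.6
  (¬x ⊃ (x ∨ ¬y)): min(1, 1 − 0.8 + 0.6) = 0.8
  ((¬x ⊃ (x ∨ ¬y)) ⊃ x): min(1, 1 − 0.8 + 0.2) = 0.4
  (((¬x ⊃ (x ∨ ¬y)) ⊃ x) ⊃ y): min(1, 1 − 0.4 + 0.4) = 1
  ¬y: Łukasiewicz ¬ gives 1 − 0.4 = 0.6
  ¬¬y: Łukasiewicz ¬ gives 1 − 0.6 = 0.4
  ((((¬x ⊃ (x ∨ ¬y)) ⊃ x) ⊃ y) ∧ ¬¬y) = min(1, 0.4) = 0.4
  Łukasiewicz value = 0.4
Difference: 1 − 0.4 = 0.60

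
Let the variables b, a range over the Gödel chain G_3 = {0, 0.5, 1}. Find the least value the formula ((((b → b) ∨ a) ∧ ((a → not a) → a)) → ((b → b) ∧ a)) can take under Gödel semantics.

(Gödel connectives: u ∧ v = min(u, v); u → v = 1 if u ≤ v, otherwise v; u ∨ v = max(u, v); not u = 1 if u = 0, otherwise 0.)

The minimum is attained at b = 0, a = 0.5:
  (b → b): 0 ≤ 0, so result = 1
  ((b → b) ∨ a) = max(1, 0.5) = 1
  not a: Gödel ¬ of 0.5 = 0 (operand ≠ 0)
  (a → not a): 0.5 > 0, so result = 0
  ((a → not a) → a): 0 ≤ 0.5, so result = 1
  (((b → b) ∨ a) ∧ ((a → not a) → a)) = min(1, 1) = 1
  (b → b): 0 ≤ 0, so result = 1
  ((b → b) ∧ a) = min(1, 0.5) = 0.5
  ((((b → b) ∨ a) ∧ ((a → not a) → a)) → ((b → b) ∧ a)): 1 > 0.5, so result = 0.5
Checking all 9 assignments confirms none give a value below 0.50.

0.50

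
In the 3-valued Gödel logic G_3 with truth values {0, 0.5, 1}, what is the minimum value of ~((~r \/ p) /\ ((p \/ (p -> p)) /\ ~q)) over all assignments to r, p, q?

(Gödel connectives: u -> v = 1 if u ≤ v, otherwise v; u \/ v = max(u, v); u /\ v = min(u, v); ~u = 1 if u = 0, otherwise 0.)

The minimum is attained at r = 0, p = 0, q = 0:
  ~r: Gödel ¬ of 0 = 1 (operand is 0)
  (~r \/ p) = max(1, 0) = 1
  (p -> p): 0 ≤ 0, so result = 1
  (p \/ (p -> p)) = max(0, 1) = 1
  ~q: Gödel ¬ of 0 = 1 (operand is 0)
  ((p \/ (p -> p)) /\ ~q) = min(1, 1) = 1
  ((~r \/ p) /\ ((p \/ (p -> p)) /\ ~q)) = min(1, 1) = 1
  ~((~r \/ p) /\ ((p \/ (p -> p)) /\ ~q)): Gödel ¬ of 1 = 0 (operand ≠ 0)
Checking all 27 assignments confirms none give a value below 0.00.

0.00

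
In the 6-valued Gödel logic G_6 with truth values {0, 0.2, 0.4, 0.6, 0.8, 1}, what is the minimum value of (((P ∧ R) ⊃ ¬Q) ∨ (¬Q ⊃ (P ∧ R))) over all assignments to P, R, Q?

1.00

Every assignment gives 1. For instance at P = 0, R = 0, Q = 0:
  (P ∧ R) = min(0, 0) = 0
  ¬Q: Gödel ¬ of 0 = 1 (operand is 0)
  ((P ∧ R) ⊃ ¬Q): 0 ≤ 1, so result = 1
  ¬Q: Gödel ¬ of 0 = 1 (operand is 0)
  (P ∧ R) = min(0, 0) = 0
  (¬Q ⊃ (P ∧ R)): 1 > 0, so result = 0
  (((P ∧ R) ⊃ ¬Q) ∨ (¬Q ⊃ (P ∧ R))) = max(1, 0) = 1
All 216 assignments give value 1 — the formula is a G_6-tautology.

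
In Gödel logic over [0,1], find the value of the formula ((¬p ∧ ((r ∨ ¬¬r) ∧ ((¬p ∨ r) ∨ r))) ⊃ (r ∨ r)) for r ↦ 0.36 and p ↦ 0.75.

¬p: Gödel ¬ of 0.75 = 0 (operand ≠ 0)
¬r: Gödel ¬ of 0.36 = 0 (operand ≠ 0)
¬¬r: Gödel ¬ of 0 = 1 (operand is 0)
(r ∨ ¬¬r) = max(0.36, 1) = 1
¬p: Gödel ¬ of 0.75 = 0 (operand ≠ 0)
(¬p ∨ r) = max(0, 0.36) = 0.36
((¬p ∨ r) ∨ r) = max(0.36, 0.36) = 0.36
((r ∨ ¬¬r) ∧ ((¬p ∨ r) ∨ r)) = min(1, 0.36) = 0.36
(¬p ∧ ((r ∨ ¬¬r) ∧ ((¬p ∨ r) ∨ r))) = min(0, 0.36) = 0
(r ∨ r) = max(0.36, 0.36) = 0.36
((¬p ∧ ((r ∨ ¬¬r) ∧ ((¬p ∨ r) ∨ r))) ⊃ (r ∨ r)): 0 ≤ 0.36, so result = 1

1.00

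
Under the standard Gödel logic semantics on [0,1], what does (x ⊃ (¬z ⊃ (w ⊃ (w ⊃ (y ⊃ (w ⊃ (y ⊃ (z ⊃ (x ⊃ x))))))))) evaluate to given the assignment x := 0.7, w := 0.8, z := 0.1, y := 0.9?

¬z: Gödel ¬ of 0.1 = 0 (operand ≠ 0)
(x ⊃ x): 0.7 ≤ 0.7, so result = 1
(z ⊃ (x ⊃ x)): 0.1 ≤ 1, so result = 1
(y ⊃ (z ⊃ (x ⊃ x))): 0.9 ≤ 1, so result = 1
(w ⊃ (y ⊃ (z ⊃ (x ⊃ x)))): 0.8 ≤ 1, so result = 1
(y ⊃ (w ⊃ (y ⊃ (z ⊃ (x ⊃ x))))): 0.9 ≤ 1, so result = 1
(w ⊃ (y ⊃ (w ⊃ (y ⊃ (z ⊃ (x ⊃ x)))))): 0.8 ≤ 1, so result = 1
(w ⊃ (w ⊃ (y ⊃ (w ⊃ (y ⊃ (z ⊃ (x ⊃ x))))))): 0.8 ≤ 1, so result = 1
(¬z ⊃ (w ⊃ (w ⊃ (y ⊃ (w ⊃ (y ⊃ (z ⊃ (x ⊃ x)))))))): 0 ≤ 1, so result = 1
(x ⊃ (¬z ⊃ (w ⊃ (w ⊃ (y ⊃ (w ⊃ (y ⊃ (z ⊃ (x ⊃ x))))))))): 0.7 ≤ 1, so result = 1

1.00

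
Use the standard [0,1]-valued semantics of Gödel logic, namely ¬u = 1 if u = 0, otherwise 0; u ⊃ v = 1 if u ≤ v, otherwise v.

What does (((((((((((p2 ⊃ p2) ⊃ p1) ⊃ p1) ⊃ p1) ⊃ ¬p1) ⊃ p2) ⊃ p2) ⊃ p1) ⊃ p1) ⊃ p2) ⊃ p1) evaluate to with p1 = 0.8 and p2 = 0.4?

(p2 ⊃ p2): 0.4 ≤ 0.4, so result = 1
((p2 ⊃ p2) ⊃ p1): 1 > 0.8, so result = 0.8
(((p2 ⊃ p2) ⊃ p1) ⊃ p1): 0.8 ≤ 0.8, so result = 1
((((p2 ⊃ p2) ⊃ p1) ⊃ p1) ⊃ p1): 1 > 0.8, so result = 0.8
¬p1: Gödel ¬ of 0.8 = 0 (operand ≠ 0)
(((((p2 ⊃ p2) ⊃ p1) ⊃ p1) ⊃ p1) ⊃ ¬p1): 0.8 > 0, so result = 0
((((((p2 ⊃ p2) ⊃ p1) ⊃ p1) ⊃ p1) ⊃ ¬p1) ⊃ p2): 0 ≤ 0.4, so result = 1
(((((((p2 ⊃ p2) ⊃ p1) ⊃ p1) ⊃ p1) ⊃ ¬p1) ⊃ p2) ⊃ p2): 1 > 0.4, so result = 0.4
((((((((p2 ⊃ p2) ⊃ p1) ⊃ p1) ⊃ p1) ⊃ ¬p1) ⊃ p2) ⊃ p2) ⊃ p1): 0.4 ≤ 0.8, so result = 1
(((((((((p2 ⊃ p2) ⊃ p1) ⊃ p1) ⊃ p1) ⊃ ¬p1) ⊃ p2) ⊃ p2) ⊃ p1) ⊃ p1): 1 > 0.8, so result = 0.8
((((((((((p2 ⊃ p2) ⊃ p1) ⊃ p1) ⊃ p1) ⊃ ¬p1) ⊃ p2) ⊃ p2) ⊃ p1) ⊃ p1) ⊃ p2): 0.8 > 0.4, so result = 0.4
(((((((((((p2 ⊃ p2) ⊃ p1) ⊃ p1) ⊃ p1) ⊃ ¬p1) ⊃ p2) ⊃ p2) ⊃ p1) ⊃ p1) ⊃ p2) ⊃ p1): 0.4 ≤ 0.8, so result = 1

1.00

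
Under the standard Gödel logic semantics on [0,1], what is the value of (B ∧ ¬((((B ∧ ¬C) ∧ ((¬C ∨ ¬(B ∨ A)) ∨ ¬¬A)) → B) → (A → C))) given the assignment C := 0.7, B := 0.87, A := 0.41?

¬C: Gödel ¬ of 0.7 = 0 (operand ≠ 0)
(B ∧ ¬C) = min(0.87, 0) = 0
¬C: Gödel ¬ of 0.7 = 0 (operand ≠ 0)
(B ∨ A) = max(0.87, 0.41) = 0.87
¬(B ∨ A): Gödel ¬ of 0.87 = 0 (operand ≠ 0)
(¬C ∨ ¬(B ∨ A)) = max(0, 0) = 0
¬A: Gödel ¬ of 0.41 = 0 (operand ≠ 0)
¬¬A: Gödel ¬ of 0 = 1 (operand is 0)
((¬C ∨ ¬(B ∨ A)) ∨ ¬¬A) = max(0, 1) = 1
((B ∧ ¬C) ∧ ((¬C ∨ ¬(B ∨ A)) ∨ ¬¬A)) = min(0, 1) = 0
(((B ∧ ¬C) ∧ ((¬C ∨ ¬(B ∨ A)) ∨ ¬¬A)) → B): 0 ≤ 0.87, so result = 1
(A → C): 0.41 ≤ 0.7, so result = 1
((((B ∧ ¬C) ∧ ((¬C ∨ ¬(B ∨ A)) ∨ ¬¬A)) → B) → (A → C)): 1 ≤ 1, so result = 1
¬((((B ∧ ¬C) ∧ ((¬C ∨ ¬(B ∨ A)) ∨ ¬¬A)) → B) → (A → C)): Gödel ¬ of 1 = 0 (operand ≠ 0)
(B ∧ ¬((((B ∧ ¬C) ∧ ((¬C ∨ ¬(B ∨ A)) ∨ ¬¬A)) → B) → (A → C))) = min(0.87, 0) = 0

0.00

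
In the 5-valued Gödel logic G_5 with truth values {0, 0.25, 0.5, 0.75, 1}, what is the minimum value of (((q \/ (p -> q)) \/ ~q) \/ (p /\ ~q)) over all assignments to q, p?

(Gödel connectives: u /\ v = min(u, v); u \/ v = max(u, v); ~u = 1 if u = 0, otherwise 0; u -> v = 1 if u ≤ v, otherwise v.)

0.25

The minimum is attained at q = 0.25, p = 0.5:
  (p -> q): 0.5 > 0.25, so result = 0.25
  (q \/ (p -> q)) = max(0.25, 0.25) = 0.25
  ~q: Gödel ¬ of 0.25 = 0 (operand ≠ 0)
  ((q \/ (p -> q)) \/ ~q) = max(0.25, 0) = 0.25
  ~q: Gödel ¬ of 0.25 = 0 (operand ≠ 0)
  (p /\ ~q) = min(0.5, 0) = 0
  (((q \/ (p -> q)) \/ ~q) \/ (p /\ ~q)) = max(0.25, 0) = 0.25
Checking all 25 assignments confirms none give a value below 0.25.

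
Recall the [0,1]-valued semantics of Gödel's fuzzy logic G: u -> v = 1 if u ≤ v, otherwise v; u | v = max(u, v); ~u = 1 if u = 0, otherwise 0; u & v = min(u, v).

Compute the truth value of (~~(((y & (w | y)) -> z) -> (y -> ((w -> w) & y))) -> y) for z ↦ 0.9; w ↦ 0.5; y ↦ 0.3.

0.30

(w | y) = max(0.5, 0.3) = 0.5
(y & (w | y)) = min(0.3, 0.5) = 0.3
((y & (w | y)) -> z): 0.3 ≤ 0.9, so result = 1
(w -> w): 0.5 ≤ 0.5, so result = 1
((w -> w) & y) = min(1, 0.3) = 0.3
(y -> ((w -> w) & y)): 0.3 ≤ 0.3, so result = 1
(((y & (w | y)) -> z) -> (y -> ((w -> w) & y))): 1 ≤ 1, so result = 1
~(((y & (w | y)) -> z) -> (y -> ((w -> w) & y))): Gödel ¬ of 1 = 0 (operand ≠ 0)
~~(((y & (w | y)) -> z) -> (y -> ((w -> w) & y))): Gödel ¬ of 0 = 1 (operand is 0)
(~~(((y & (w | y)) -> z) -> (y -> ((w -> w) & y))) -> y): 1 > 0.3, so result = 0.3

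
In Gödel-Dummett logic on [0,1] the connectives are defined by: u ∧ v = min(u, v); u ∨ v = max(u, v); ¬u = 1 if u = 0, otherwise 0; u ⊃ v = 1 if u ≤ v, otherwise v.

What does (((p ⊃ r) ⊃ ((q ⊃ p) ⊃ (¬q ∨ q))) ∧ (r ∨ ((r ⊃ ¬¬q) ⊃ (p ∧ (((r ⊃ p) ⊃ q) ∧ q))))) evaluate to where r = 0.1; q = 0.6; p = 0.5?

(p ⊃ r): 0.5 > 0.1, so result = 0.1
(q ⊃ p): 0.6 > 0.5, so result = 0.5
¬q: Gödel ¬ of 0.6 = 0 (operand ≠ 0)
(¬q ∨ q) = max(0, 0.6) = 0.6
((q ⊃ p) ⊃ (¬q ∨ q)): 0.5 ≤ 0.6, so result = 1
((p ⊃ r) ⊃ ((q ⊃ p) ⊃ (¬q ∨ q))): 0.1 ≤ 1, so result = 1
¬q: Gödel ¬ of 0.6 = 0 (operand ≠ 0)
¬¬q: Gödel ¬ of 0 = 1 (operand is 0)
(r ⊃ ¬¬q): 0.1 ≤ 1, so result = 1
(r ⊃ p): 0.1 ≤ 0.5, so result = 1
((r ⊃ p) ⊃ q): 1 > 0.6, so result = 0.6
(((r ⊃ p) ⊃ q) ∧ q) = min(0.6, 0.6) = 0.6
(p ∧ (((r ⊃ p) ⊃ q) ∧ q)) = min(0.5, 0.6) = 0.5
((r ⊃ ¬¬q) ⊃ (p ∧ (((r ⊃ p) ⊃ q) ∧ q))): 1 > 0.5, so result = 0.5
(r ∨ ((r ⊃ ¬¬q) ⊃ (p ∧ (((r ⊃ p) ⊃ q) ∧ q)))) = max(0.1, 0.5) = 0.5
(((p ⊃ r) ⊃ ((q ⊃ p) ⊃ (¬q ∨ q))) ∧ (r ∨ ((r ⊃ ¬¬q) ⊃ (p ∧ (((r ⊃ p) ⊃ q) ∧ q))))) = min(1, 0.5) = 0.5

0.50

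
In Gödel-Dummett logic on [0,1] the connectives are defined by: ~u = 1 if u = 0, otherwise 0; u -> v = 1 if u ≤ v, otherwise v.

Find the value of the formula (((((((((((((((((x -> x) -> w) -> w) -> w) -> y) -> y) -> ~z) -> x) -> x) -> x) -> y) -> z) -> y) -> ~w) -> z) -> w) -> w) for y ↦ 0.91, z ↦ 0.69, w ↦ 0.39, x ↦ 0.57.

(x -> x): 0.57 ≤ 0.57, so result = 1
((x -> x) -> w): 1 > 0.39, so result = 0.39
(((x -> x) -> w) -> w): 0.39 ≤ 0.39, so result = 1
((((x -> x) -> w) -> w) -> w): 1 > 0.39, so result = 0.39
(((((x -> x) -> w) -> w) -> w) -> y): 0.39 ≤ 0.91, so result = 1
((((((x -> x) -> w) -> w) -> w) -> y) -> y): 1 > 0.91, so result = 0.91
~z: Gödel ¬ of 0.69 = 0 (operand ≠ 0)
(((((((x -> x) -> w) -> w) -> w) -> y) -> y) -> ~z): 0.91 > 0, so result = 0
((((((((x -> x) -> w) -> w) -> w) -> y) -> y) -> ~z) -> x): 0 ≤ 0.57, so result = 1
(((((((((x -> x) -> w) -> w) -> w) -> y) -> y) -> ~z) -> x) -> x): 1 > 0.57, so result = 0.57
((((((((((x -> x) -> w) -> w) -> w) -> y) -> y) -> ~z) -> x) -> x) -> x): 0.57 ≤ 0.57, so result = 1
(((((((((((x -> x) -> w) -> w) -> w) -> y) -> y) -> ~z) -> x) -> x) -> x) -> y): 1 > 0.91, so result = 0.91
((((((((((((x -> x) -> w) -> w) -> w) -> y) -> y) -> ~z) -> x) -> x) -> x) -> y) -> z): 0.91 > 0.69, so result = 0.69
(((((((((((((x -> x) -> w) -> w) -> w) -> y) -> y) -> ~z) -> x) -> x) -> x) -> y) -> z) -> y): 0.69 ≤ 0.91, so result = 1
~w: Gödel ¬ of 0.39 = 0 (operand ≠ 0)
((((((((((((((x -> x) -> w) -> w) -> w) -> y) -> y) -> ~z) -> x) -> x) -> x) -> y) -> z) -> y) -> ~w): 1 > 0, so result = 0
(((((((((((((((x -> x) -> w) -> w) -> w) -> y) -> y) -> ~z) -> x) -> x) -> x) -> y) -> z) -> y) -> ~w) -> z): 0 ≤ 0.69, so result = 1
((((((((((((((((x -> x) -> w) -> w) -> w) -> y) -> y) -> ~z) -> x) -> x) -> x) -> y) -> z) -> y) -> ~w) -> z) -> w): 1 > 0.39, so result = 0.39
(((((((((((((((((x -> x) -> w) -> w) -> w) -> y) -> y) -> ~z) -> x) -> x) -> x) -> y) -> z) -> y) -> ~w) -> z) -> w) -> w): 0.39 ≤ 0.39, so result = 1

1.00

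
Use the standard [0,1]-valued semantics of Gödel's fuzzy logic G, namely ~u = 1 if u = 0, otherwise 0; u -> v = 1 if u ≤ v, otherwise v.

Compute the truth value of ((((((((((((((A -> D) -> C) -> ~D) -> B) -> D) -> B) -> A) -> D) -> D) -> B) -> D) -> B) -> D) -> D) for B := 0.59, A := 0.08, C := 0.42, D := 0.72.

(A -> D): 0.08 ≤ 0.72, so result = 1
((A -> D) -> C): 1 > 0.42, so result = 0.42
~D: Gödel ¬ of 0.72 = 0 (operand ≠ 0)
(((A -> D) -> C) -> ~D): 0.42 > 0, so result = 0
((((A -> D) -> C) -> ~D) -> B): 0 ≤ 0.59, so result = 1
(((((A -> D) -> C) -> ~D) -> B) -> D): 1 > 0.72, so result = 0.72
((((((A -> D) -> C) -> ~D) -> B) -> D) -> B): 0.72 > 0.59, so result = 0.59
(((((((A -> D) -> C) -> ~D) -> B) -> D) -> B) -> A): 0.59 > 0.08, so result = 0.08
((((((((A -> D) -> C) -> ~D) -> B) -> D) -> B) -> A) -> D): 0.08 ≤ 0.72, so result = 1
(((((((((A -> D) -> C) -> ~D) -> B) -> D) -> B) -> A) -> D) -> D): 1 > 0.72, so result = 0.72
((((((((((A -> D) -> C) -> ~D) -> B) -> D) -> B) -> A) -> D) -> D) -> B): 0.72 > 0.59, so result = 0.59
(((((((((((A -> D) -> C) -> ~D) -> B) -> D) -> B) -> A) -> D) -> D) -> B) -> D): 0.59 ≤ 0.72, so result = 1
((((((((((((A -> D) -> C) -> ~D) -> B) -> D) -> B) -> A) -> D) -> D) -> B) -> D) -> B): 1 > 0.59, so result = 0.59
(((((((((((((A -> D) -> C) -> ~D) -> B) -> D) -> B) -> A) -> D) -> D) -> B) -> D) -> B) -> D): 0.59 ≤ 0.72, so result = 1
((((((((((((((A -> D) -> C) -> ~D) -> B) -> D) -> B) -> A) -> D) -> D) -> B) -> D) -> B) -> D) -> D): 1 > 0.72, so result = 0.72

0.72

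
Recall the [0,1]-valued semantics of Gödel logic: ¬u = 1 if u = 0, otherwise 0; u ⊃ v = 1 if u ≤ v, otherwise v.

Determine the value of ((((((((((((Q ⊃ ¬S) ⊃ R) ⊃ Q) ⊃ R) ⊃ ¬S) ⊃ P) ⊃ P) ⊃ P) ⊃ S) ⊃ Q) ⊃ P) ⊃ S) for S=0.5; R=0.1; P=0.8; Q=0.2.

0.50

¬S: Gödel ¬ of 0.5 = 0 (operand ≠ 0)
(Q ⊃ ¬S): 0.2 > 0, so result = 0
((Q ⊃ ¬S) ⊃ R): 0 ≤ 0.1, so result = 1
(((Q ⊃ ¬S) ⊃ R) ⊃ Q): 1 > 0.2, so result = 0.2
((((Q ⊃ ¬S) ⊃ R) ⊃ Q) ⊃ R): 0.2 > 0.1, so result = 0.1
¬S: Gödel ¬ of 0.5 = 0 (operand ≠ 0)
(((((Q ⊃ ¬S) ⊃ R) ⊃ Q) ⊃ R) ⊃ ¬S): 0.1 > 0, so result = 0
((((((Q ⊃ ¬S) ⊃ R) ⊃ Q) ⊃ R) ⊃ ¬S) ⊃ P): 0 ≤ 0.8, so result = 1
(((((((Q ⊃ ¬S) ⊃ R) ⊃ Q) ⊃ R) ⊃ ¬S) ⊃ P) ⊃ P): 1 > 0.8, so result = 0.8
((((((((Q ⊃ ¬S) ⊃ R) ⊃ Q) ⊃ R) ⊃ ¬S) ⊃ P) ⊃ P) ⊃ P): 0.8 ≤ 0.8, so result = 1
(((((((((Q ⊃ ¬S) ⊃ R) ⊃ Q) ⊃ R) ⊃ ¬S) ⊃ P) ⊃ P) ⊃ P) ⊃ S): 1 > 0.5, so result = 0.5
((((((((((Q ⊃ ¬S) ⊃ R) ⊃ Q) ⊃ R) ⊃ ¬S) ⊃ P) ⊃ P) ⊃ P) ⊃ S) ⊃ Q): 0.5 > 0.2, so result = 0.2
(((((((((((Q ⊃ ¬S) ⊃ R) ⊃ Q) ⊃ R) ⊃ ¬S) ⊃ P) ⊃ P) ⊃ P) ⊃ S) ⊃ Q) ⊃ P): 0.2 ≤ 0.8, so result = 1
((((((((((((Q ⊃ ¬S) ⊃ R) ⊃ Q) ⊃ R) ⊃ ¬S) ⊃ P) ⊃ P) ⊃ P) ⊃ S) ⊃ Q) ⊃ P) ⊃ S): 1 > 0.5, so result = 0.5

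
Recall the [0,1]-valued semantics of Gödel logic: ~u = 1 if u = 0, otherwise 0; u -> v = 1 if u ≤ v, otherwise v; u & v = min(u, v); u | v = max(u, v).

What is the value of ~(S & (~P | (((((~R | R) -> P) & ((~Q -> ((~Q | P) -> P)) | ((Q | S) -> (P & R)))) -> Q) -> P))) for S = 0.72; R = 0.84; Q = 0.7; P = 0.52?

0.00

~P: Gödel ¬ of 0.52 = 0 (operand ≠ 0)
~R: Gödel ¬ of 0.84 = 0 (operand ≠ 0)
(~R | R) = max(0, 0.84) = 0.84
((~R | R) -> P): 0.84 > 0.52, so result = 0.52
~Q: Gödel ¬ of 0.7 = 0 (operand ≠ 0)
~Q: Gödel ¬ of 0.7 = 0 (operand ≠ 0)
(~Q | P) = max(0, 0.52) = 0.52
((~Q | P) -> P): 0.52 ≤ 0.52, so result = 1
(~Q -> ((~Q | P) -> P)): 0 ≤ 1, so result = 1
(Q | S) = max(0.7, 0.72) = 0.72
(P & R) = min(0.52, 0.84) = 0.52
((Q | S) -> (P & R)): 0.72 > 0.52, so result = 0.52
((~Q -> ((~Q | P) -> P)) | ((Q | S) -> (P & R))) = max(1, 0.52) = 1
(((~R | R) -> P) & ((~Q -> ((~Q | P) -> P)) | ((Q | S) -> (P & R)))) = min(0.52, 1) = 0.52
((((~R | R) -> P) & ((~Q -> ((~Q | P) -> P)) | ((Q | S) -> (P & R)))) -> Q): 0.52 ≤ 0.7, so result = 1
(((((~R | R) -> P) & ((~Q -> ((~Q | P) -> P)) | ((Q | S) -> (P & R)))) -> Q) -> P): 1 > 0.52, so result = 0.52
(~P | (((((~R | R) -> P) & ((~Q -> ((~Q | P) -> P)) | ((Q | S) -> (P & R)))) -> Q) -> P)) = max(0, 0.52) = 0.52
(S & (~P | (((((~R | R) -> P) & ((~Q -> ((~Q | P) -> P)) | ((Q | S) -> (P & R)))) -> Q) -> P))) = min(0.72, 0.52) = 0.52
~(S & (~P | (((((~R | R) -> P) & ((~Q -> ((~Q | P) -> P)) | ((Q | S) -> (P & R)))) -> Q) -> P))): Gödel ¬ of 0.52 = 0 (operand ≠ 0)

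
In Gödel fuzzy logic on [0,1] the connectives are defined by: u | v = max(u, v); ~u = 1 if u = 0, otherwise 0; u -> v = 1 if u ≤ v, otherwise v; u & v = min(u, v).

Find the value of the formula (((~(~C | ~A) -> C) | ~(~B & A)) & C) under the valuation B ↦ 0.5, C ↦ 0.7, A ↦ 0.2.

0.70

~C: Gödel ¬ of 0.7 = 0 (operand ≠ 0)
~A: Gödel ¬ of 0.2 = 0 (operand ≠ 0)
(~C | ~A) = max(0, 0) = 0
~(~C | ~A): Gödel ¬ of 0 = 1 (operand is 0)
(~(~C | ~A) -> C): 1 > 0.7, so result = 0.7
~B: Gödel ¬ of 0.5 = 0 (operand ≠ 0)
(~B & A) = min(0, 0.2) = 0
~(~B & A): Gödel ¬ of 0 = 1 (operand is 0)
((~(~C | ~A) -> C) | ~(~B & A)) = max(0.7, 1) = 1
(((~(~C | ~A) -> C) | ~(~B & A)) & C) = min(1, 0.7) = 0.7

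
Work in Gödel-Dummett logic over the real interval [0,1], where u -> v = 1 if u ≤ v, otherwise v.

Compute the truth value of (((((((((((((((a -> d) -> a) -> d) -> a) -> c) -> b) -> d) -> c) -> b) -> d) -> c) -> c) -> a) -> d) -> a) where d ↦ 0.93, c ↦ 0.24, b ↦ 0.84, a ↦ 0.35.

0.35

(a -> d): 0.35 ≤ 0.93, so result = 1
((a -> d) -> a): 1 > 0.35, so result = 0.35
(((a -> d) -> a) -> d): 0.35 ≤ 0.93, so result = 1
((((a -> d) -> a) -> d) -> a): 1 > 0.35, so result = 0.35
(((((a -> d) -> a) -> d) -> a) -> c): 0.35 > 0.24, so result = 0.24
((((((a -> d) -> a) -> d) -> a) -> c) -> b): 0.24 ≤ 0.84, so result = 1
(((((((a -> d) -> a) -> d) -> a) -> c) -> b) -> d): 1 > 0.93, so result = 0.93
((((((((a -> d) -> a) -> d) -> a) -> c) -> b) -> d) -> c): 0.93 > 0.24, so result = 0.24
(((((((((a -> d) -> a) -> d) -> a) -> c) -> b) -> d) -> c) -> b): 0.24 ≤ 0.84, so result = 1
((((((((((a -> d) -> a) -> d) -> a) -> c) -> b) -> d) -> c) -> b) -> d): 1 > 0.93, so result = 0.93
(((((((((((a -> d) -> a) -> d) -> a) -> c) -> b) -> d) -> c) -> b) -> d) -> c): 0.93 > 0.24, so result = 0.24
((((((((((((a -> d) -> a) -> d) -> a) -> c) -> b) -> d) -> c) -> b) -> d) -> c) -> c): 0.24 ≤ 0.24, so result = 1
(((((((((((((a -> d) -> a) -> d) -> a) -> c) -> b) -> d) -> c) -> b) -> d) -> c) -> c) -> a): 1 > 0.35, so result = 0.35
((((((((((((((a -> d) -> a) -> d) -> a) -> c) -> b) -> d) -> c) -> b) -> d) -> c) -> c) -> a) -> d): 0.35 ≤ 0.93, so result = 1
(((((((((((((((a -> d) -> a) -> d) -> a) -> c) -> b) -> d) -> c) -> b) -> d) -> c) -> c) -> a) -> d) -> a): 1 > 0.35, so result = 0.35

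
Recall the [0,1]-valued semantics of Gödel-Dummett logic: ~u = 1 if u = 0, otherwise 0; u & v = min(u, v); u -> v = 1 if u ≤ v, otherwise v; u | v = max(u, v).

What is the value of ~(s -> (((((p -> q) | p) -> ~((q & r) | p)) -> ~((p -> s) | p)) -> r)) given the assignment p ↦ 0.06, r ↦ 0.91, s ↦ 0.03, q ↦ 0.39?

(p -> q): 0.06 ≤ 0.39, so result = 1
((p -> q) | p) = max(1, 0.06) = 1
(q & r) = min(0.39, 0.91) = 0.39
((q & r) | p) = max(0.39, 0.06) = 0.39
~((q & r) | p): Gödel ¬ of 0.39 = 0 (operand ≠ 0)
(((p -> q) | p) -> ~((q & r) | p)): 1 > 0, so result = 0
(p -> s): 0.06 > 0.03, so result = 0.03
((p -> s) | p) = max(0.03, 0.06) = 0.06
~((p -> s) | p): Gödel ¬ of 0.06 = 0 (operand ≠ 0)
((((p -> q) | p) -> ~((q & r) | p)) -> ~((p -> s) | p)): 0 ≤ 0, so result = 1
(((((p -> q) | p) -> ~((q & r) | p)) -> ~((p -> s) | p)) -> r): 1 > 0.91, so result = 0.91
(s -> (((((p -> q) | p) -> ~((q & r) | p)) -> ~((p -> s) | p)) -> r)): 0.03 ≤ 0.91, so result = 1
~(s -> (((((p -> q) | p) -> ~((q & r) | p)) -> ~((p -> s) | p)) -> r)): Gödel ¬ of 1 = 0 (operand ≠ 0)

0.00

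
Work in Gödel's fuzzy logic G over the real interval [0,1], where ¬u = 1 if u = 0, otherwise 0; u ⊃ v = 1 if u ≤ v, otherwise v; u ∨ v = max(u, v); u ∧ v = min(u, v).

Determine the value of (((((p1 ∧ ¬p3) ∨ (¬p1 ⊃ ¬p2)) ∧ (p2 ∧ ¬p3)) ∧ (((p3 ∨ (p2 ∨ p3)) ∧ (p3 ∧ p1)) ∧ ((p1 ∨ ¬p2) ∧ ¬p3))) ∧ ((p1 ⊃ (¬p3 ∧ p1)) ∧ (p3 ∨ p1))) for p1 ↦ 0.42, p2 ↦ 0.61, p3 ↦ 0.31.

0.00

¬p3: Gödel ¬ of 0.31 = 0 (operand ≠ 0)
(p1 ∧ ¬p3) = min(0.42, 0) = 0
¬p1: Gödel ¬ of 0.42 = 0 (operand ≠ 0)
¬p2: Gödel ¬ of 0.61 = 0 (operand ≠ 0)
(¬p1 ⊃ ¬p2): 0 ≤ 0, so result = 1
((p1 ∧ ¬p3) ∨ (¬p1 ⊃ ¬p2)) = max(0, 1) = 1
¬p3: Gödel ¬ of 0.31 = 0 (operand ≠ 0)
(p2 ∧ ¬p3) = min(0.61, 0) = 0
(((p1 ∧ ¬p3) ∨ (¬p1 ⊃ ¬p2)) ∧ (p2 ∧ ¬p3)) = min(1, 0) = 0
(p2 ∨ p3) = max(0.61, 0.31) = 0.61
(p3 ∨ (p2 ∨ p3)) = max(0.31, 0.61) = 0.61
(p3 ∧ p1) = min(0.31, 0.42) = 0.31
((p3 ∨ (p2 ∨ p3)) ∧ (p3 ∧ p1)) = min(0.61, 0.31) = 0.31
¬p2: Gödel ¬ of 0.61 = 0 (operand ≠ 0)
(p1 ∨ ¬p2) = max(0.42, 0) = 0.42
¬p3: Gödel ¬ of 0.31 = 0 (operand ≠ 0)
((p1 ∨ ¬p2) ∧ ¬p3) = min(0.42, 0) = 0
(((p3 ∨ (p2 ∨ p3)) ∧ (p3 ∧ p1)) ∧ ((p1 ∨ ¬p2) ∧ ¬p3)) = min(0.31, 0) = 0
((((p1 ∧ ¬p3) ∨ (¬p1 ⊃ ¬p2)) ∧ (p2 ∧ ¬p3)) ∧ (((p3 ∨ (p2 ∨ p3)) ∧ (p3 ∧ p1)) ∧ ((p1 ∨ ¬p2) ∧ ¬p3))) = min(0, 0) = 0
¬p3: Gödel ¬ of 0.31 = 0 (operand ≠ 0)
(¬p3 ∧ p1) = min(0, 0.42) = 0
(p1 ⊃ (¬p3 ∧ p1)): 0.42 > 0, so result = 0
(p3 ∨ p1) = max(0.31, 0.42) = 0.42
((p1 ⊃ (¬p3 ∧ p1)) ∧ (p3 ∨ p1)) = min(0, 0.42) = 0
(((((p1 ∧ ¬p3) ∨ (¬p1 ⊃ ¬p2)) ∧ (p2 ∧ ¬p3)) ∧ (((p3 ∨ (p2 ∨ p3)) ∧ (p3 ∧ p1)) ∧ ((p1 ∨ ¬p2) ∧ ¬p3))) ∧ ((p1 ⊃ (¬p3 ∧ p1)) ∧ (p3 ∨ p1))) = min(0, 0) = 0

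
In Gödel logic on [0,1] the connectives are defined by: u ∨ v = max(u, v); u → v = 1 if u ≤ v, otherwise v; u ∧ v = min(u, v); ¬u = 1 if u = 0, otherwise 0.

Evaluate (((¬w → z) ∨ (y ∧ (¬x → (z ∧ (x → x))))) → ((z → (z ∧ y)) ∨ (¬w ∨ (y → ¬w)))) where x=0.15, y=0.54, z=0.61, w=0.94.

¬w: Gödel ¬ of 0.94 = 0 (operand ≠ 0)
(¬w → z): 0 ≤ 0.61, so result = 1
¬x: Gödel ¬ of 0.15 = 0 (operand ≠ 0)
(x → x): 0.15 ≤ 0.15, so result = 1
(z ∧ (x → x)) = min(0.61, 1) = 0.61
(¬x → (z ∧ (x → x))): 0 ≤ 0.61, so result = 1
(y ∧ (¬x → (z ∧ (x → x)))) = min(0.54, 1) = 0.54
((¬w → z) ∨ (y ∧ (¬x → (z ∧ (x → x))))) = max(1, 0.54) = 1
(z ∧ y) = min(0.61, 0.54) = 0.54
(z → (z ∧ y)): 0.61 > 0.54, so result = 0.54
¬w: Gödel ¬ of 0.94 = 0 (operand ≠ 0)
¬w: Gödel ¬ of 0.94 = 0 (operand ≠ 0)
(y → ¬w): 0.54 > 0, so result = 0
(¬w ∨ (y → ¬w)) = max(0, 0) = 0
((z → (z ∧ y)) ∨ (¬w ∨ (y → ¬w))) = max(0.54, 0) = 0.54
(((¬w → z) ∨ (y ∧ (¬x → (z ∧ (x → x))))) → ((z → (z ∧ y)) ∨ (¬w ∨ (y → ¬w)))): 1 > 0.54, so result = 0.54

0.54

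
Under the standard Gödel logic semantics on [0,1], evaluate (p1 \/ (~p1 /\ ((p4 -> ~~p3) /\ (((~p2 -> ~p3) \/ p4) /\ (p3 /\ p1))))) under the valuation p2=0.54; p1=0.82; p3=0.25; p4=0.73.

~p1: Gödel ¬ of 0.82 = 0 (operand ≠ 0)
~p3: Gödel ¬ of 0.25 = 0 (operand ≠ 0)
~~p3: Gödel ¬ of 0 = 1 (operand is 0)
(p4 -> ~~p3): 0.73 ≤ 1, so result = 1
~p2: Gödel ¬ of 0.54 = 0 (operand ≠ 0)
~p3: Gödel ¬ of 0.25 = 0 (operand ≠ 0)
(~p2 -> ~p3): 0 ≤ 0, so result = 1
((~p2 -> ~p3) \/ p4) = max(1, 0.73) = 1
(p3 /\ p1) = min(0.25, 0.82) = 0.25
(((~p2 -> ~p3) \/ p4) /\ (p3 /\ p1)) = min(1, 0.25) = 0.25
((p4 -> ~~p3) /\ (((~p2 -> ~p3) \/ p4) /\ (p3 /\ p1))) = min(1, 0.25) = 0.25
(~p1 /\ ((p4 -> ~~p3) /\ (((~p2 -> ~p3) \/ p4) /\ (p3 /\ p1)))) = min(0, 0.25) = 0
(p1 \/ (~p1 /\ ((p4 -> ~~p3) /\ (((~p2 -> ~p3) \/ p4) /\ (p3 /\ p1))))) = max(0.82, 0) = 0.82

0.82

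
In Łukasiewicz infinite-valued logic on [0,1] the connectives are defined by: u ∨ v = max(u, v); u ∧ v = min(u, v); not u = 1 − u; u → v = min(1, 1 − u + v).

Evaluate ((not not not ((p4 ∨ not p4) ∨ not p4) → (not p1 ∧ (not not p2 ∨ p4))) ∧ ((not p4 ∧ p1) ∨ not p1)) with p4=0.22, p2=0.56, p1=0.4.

not p4: Łukasiewicz ¬ gives 1 − 0.22 = 0.78
(p4 ∨ not p4) = max(0.22, 0.78) = 0.78
not p4: Łukasiewicz ¬ gives 1 − 0.22 = 0.78
((p4 ∨ not p4) ∨ not p4) = max(0.78, 0.78) = 0.78
not ((p4 ∨ not p4) ∨ not p4): Łukasiewicz ¬ gives 1 − 0.78 = 0.22
not not ((p4 ∨ not p4) ∨ not p4): Łukasiewicz ¬ gives 1 − 0.22 = 0.78
not not not ((p4 ∨ not p4) ∨ not p4): Łukasiewicz ¬ gives 1 − 0.78 = 0.22
not p1: Łukasiewicz ¬ gives 1 − 0.4 = 0.6
not p2: Łukasiewicz ¬ gives 1 − 0.56 = 0.44
not not p2: Łukasiewicz ¬ gives 1 − 0.44 = 0.56
(not not p2 ∨ p4) = max(0.56, 0.22) = 0.56
(not p1 ∧ (not not p2 ∨ p4)) = min(0.6, 0.56) = 0.56
(not not not ((p4 ∨ not p4) ∨ not p4) → (not p1 ∧ (not not p2 ∨ p4))): min(1, 1 − 0.22 + 0.56) = 1
not p4: Łukasiewicz ¬ gives 1 − 0.22 = 0.78
(not p4 ∧ p1) = min(0.78, 0.4) = 0.4
not p1: Łukasiewicz ¬ gives 1 − 0.4 = 0.6
((not p4 ∧ p1) ∨ not p1) = max(0.4, 0.6) = 0.6
((not not not ((p4 ∨ not p4) ∨ not p4) → (not p1 ∧ (not not p2 ∨ p4))) ∧ ((not p4 ∧ p1) ∨ not p1)) = min(1, 0.6) = 0.6

0.60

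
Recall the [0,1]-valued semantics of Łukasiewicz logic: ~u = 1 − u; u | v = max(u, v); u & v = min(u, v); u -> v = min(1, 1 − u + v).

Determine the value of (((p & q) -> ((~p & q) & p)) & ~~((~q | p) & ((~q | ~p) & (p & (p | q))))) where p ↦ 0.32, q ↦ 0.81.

(p & q) = min(0.32, 0.81) = 0.32
~p: Łukasiewicz ¬ gives 1 − 0.32 = 0.68
(~p & q) = min(0.68, 0.81) = 0.68
((~p & q) & p) = min(0.68, 0.32) = 0.32
((p & q) -> ((~p & q) & p)): min(1, 1 − 0.32 + 0.32) = 1
~q: Łukasiewicz ¬ gives 1 − 0.81 = 0.19
(~q | p) = max(0.19, 0.32) = 0.32
~q: Łukasiewicz ¬ gives 1 − 0.81 = 0.19
~p: Łukasiewicz ¬ gives 1 − 0.32 = 0.68
(~q | ~p) = max(0.19, 0.68) = 0.68
(p | q) = max(0.32, 0.81) = 0.81
(p & (p | q)) = min(0.32, 0.81) = 0.32
((~q | ~p) & (p & (p | q))) = min(0.68, 0.32) = 0.32
((~q | p) & ((~q | ~p) & (p & (p | q)))) = min(0.32, 0.32) = 0.32
~((~q | p) & ((~q | ~p) & (p & (p | q)))): Łukasiewicz ¬ gives 1 − 0.32 = 0.68
~~((~q | p) & ((~q | ~p) & (p & (p | q)))): Łukasiewicz ¬ gives 1 − 0.68 = 0.32
(((p & q) -> ((~p & q) & p)) & ~~((~q | p) & ((~q | ~p) & (p & (p | q))))) = min(1, 0.32) = 0.32

0.32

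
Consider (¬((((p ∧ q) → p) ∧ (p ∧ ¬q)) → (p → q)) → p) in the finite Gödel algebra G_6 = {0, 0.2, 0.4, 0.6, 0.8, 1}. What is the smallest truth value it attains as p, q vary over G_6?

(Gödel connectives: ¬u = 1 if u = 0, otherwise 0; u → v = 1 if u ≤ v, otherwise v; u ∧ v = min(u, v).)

0.20

The minimum is attained at p = 0.2, q = 0:
  (p ∧ q) = min(0.2, 0) = 0
  ((p ∧ q) → p): 0 ≤ 0.2, so result = 1
  ¬q: Gödel ¬ of 0 = 1 (operand is 0)
  (p ∧ ¬q) = min(0.2, 1) = 0.2
  (((p ∧ q) → p) ∧ (p ∧ ¬q)) = min(1, 0.2) = 0.2
  (p → q): 0.2 > 0, so result = 0
  ((((p ∧ q) → p) ∧ (p ∧ ¬q)) → (p → q)): 0.2 > 0, so result = 0
  ¬((((p ∧ q) → p) ∧ (p ∧ ¬q)) → (p → q)): Gödel ¬ of 0 = 1 (operand is 0)
  (¬((((p ∧ q) → p) ∧ (p ∧ ¬q)) → (p → q)) → p): 1 > 0.2, so result = 0.2
Checking all 36 assignments confirms none give a value below 0.20.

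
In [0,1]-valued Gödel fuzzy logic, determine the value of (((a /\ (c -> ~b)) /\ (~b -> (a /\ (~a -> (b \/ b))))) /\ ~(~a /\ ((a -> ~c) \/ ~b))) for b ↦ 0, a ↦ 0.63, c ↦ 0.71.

~b: Gödel ¬ of 0 = 1 (operand is 0)
(c -> ~b): 0.71 ≤ 1, so result = 1
(a /\ (c -> ~b)) = min(0.63, 1) = 0.63
~b: Gödel ¬ of 0 = 1 (operand is 0)
~a: Gödel ¬ of 0.63 = 0 (operand ≠ 0)
(b \/ b) = max(0, 0) = 0
(~a -> (b \/ b)): 0 ≤ 0, so result = 1
(a /\ (~a -> (b \/ b))) = min(0.63, 1) = 0.63
(~b -> (a /\ (~a -> (b \/ b)))): 1 > 0.63, so result = 0.63
((a /\ (c -> ~b)) /\ (~b -> (a /\ (~a -> (b \/ b))))) = min(0.63, 0.63) = 0.63
~a: Gödel ¬ of 0.63 = 0 (operand ≠ 0)
~c: Gödel ¬ of 0.71 = 0 (operand ≠ 0)
(a -> ~c): 0.63 > 0, so result = 0
~b: Gödel ¬ of 0 = 1 (operand is 0)
((a -> ~c) \/ ~b) = max(0, 1) = 1
(~a /\ ((a -> ~c) \/ ~b)) = min(0, 1) = 0
~(~a /\ ((a -> ~c) \/ ~b)): Gödel ¬ of 0 = 1 (operand is 0)
(((a /\ (c -> ~b)) /\ (~b -> (a /\ (~a -> (b \/ b))))) /\ ~(~a /\ ((a -> ~c) \/ ~b))) = min(0.63, 1) = 0.63

0.63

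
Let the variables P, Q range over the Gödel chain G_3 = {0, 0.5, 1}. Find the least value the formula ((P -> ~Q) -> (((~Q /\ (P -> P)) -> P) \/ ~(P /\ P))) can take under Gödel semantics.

0.50

The minimum is attained at P = 0.5, Q = 0:
  ~Q: Gödel ¬ of 0 = 1 (operand is 0)
  (P -> ~Q): 0.5 ≤ 1, so result = 1
  ~Q: Gödel ¬ of 0 = 1 (operand is 0)
  (P -> P): 0.5 ≤ 0.5, so result = 1
  (~Q /\ (P -> P)) = min(1, 1) = 1
  ((~Q /\ (P -> P)) -> P): 1 > 0.5, so result = 0.5
  (P /\ P) = min(0.5, 0.5) = 0.5
  ~(P /\ P): Gödel ¬ of 0.5 = 0 (operand ≠ 0)
  (((~Q /\ (P -> P)) -> P) \/ ~(P /\ P)) = max(0.5, 0) = 0.5
  ((P -> ~Q) -> (((~Q /\ (P -> P)) -> P) \/ ~(P /\ P))): 1 > 0.5, so result = 0.5
Checking all 9 assignments confirms none give a value below 0.50.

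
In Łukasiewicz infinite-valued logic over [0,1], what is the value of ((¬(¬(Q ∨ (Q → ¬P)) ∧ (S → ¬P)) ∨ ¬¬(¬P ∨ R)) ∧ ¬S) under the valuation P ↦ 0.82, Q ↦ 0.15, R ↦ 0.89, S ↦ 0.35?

0.65

¬P: Łukasiewicz ¬ gives 1 − 0.82 = 0.18
(Q → ¬P): min(1, 1 − 0.15 + 0.18) = 1
(Q ∨ (Q → ¬P)) = max(0.15, 1) = 1
¬(Q ∨ (Q → ¬P)): Łukasiewicz ¬ gives 1 − 1 = 0
¬P: Łukasiewicz ¬ gives 1 − 0.82 = 0.18
(S → ¬P): min(1, 1 − 0.35 + 0.18) = 0.83
(¬(Q ∨ (Q → ¬P)) ∧ (S → ¬P)) = min(0, 0.83) = 0
¬(¬(Q ∨ (Q → ¬P)) ∧ (S → ¬P)): Łukasiewicz ¬ gives 1 − 0 = 1
¬P: Łukasiewicz ¬ gives 1 − 0.82 = 0.18
(¬P ∨ R) = max(0.18, 0.89) = 0.89
¬(¬P ∨ R): Łukasiewicz ¬ gives 1 − 0.89 = 0.11
¬¬(¬P ∨ R): Łukasiewicz ¬ gives 1 − 0.11 = 0.89
(¬(¬(Q ∨ (Q → ¬P)) ∧ (S → ¬P)) ∨ ¬¬(¬P ∨ R)) = max(1, 0.89) = 1
¬S: Łukasiewicz ¬ gives 1 − 0.35 = 0.65
((¬(¬(Q ∨ (Q → ¬P)) ∧ (S → ¬P)) ∨ ¬¬(¬P ∨ R)) ∧ ¬S) = min(1, 0.65) = 0.65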